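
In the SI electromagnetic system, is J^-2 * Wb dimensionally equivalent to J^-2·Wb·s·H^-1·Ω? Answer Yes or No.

Left side:
  J = N·m (work = force × distance),
      = kg·m²·s⁻².
  So J⁻² = kg⁻²·m⁻⁴·s⁴.
  Wb = V·s (flux: a volt is a weber per second),
      = kg·m²·s⁻²·A⁻¹.
  Combining: J⁻²·Wb = (kg⁻²·m⁻⁴·s⁴) · (kg·m²·s⁻²·A⁻¹) = kg⁻¹·m⁻²·s²·A⁻¹.
Right side:
  J = N·m (work = force × distance),
      = kg·m²·s⁻².
  So J⁻² = kg⁻²·m⁻⁴·s⁴.
  Wb = V·s (flux: a volt is a weber per second),
      = kg·m²·s⁻²·A⁻¹.
  H = Wb/A (inductance = flux per current),
      = kg·m²·s⁻²·A⁻².
  So H⁻¹ = kg⁻¹·m⁻²·s²·A².
  Ω = V/A (resistance = voltage per current),
      = kg·m²·s⁻³·A⁻².
  Combining: J⁻²·Wb·s·H⁻¹·Ω = (kg⁻²·m⁻⁴·s⁴) · (kg·m²·s⁻²·A⁻¹) · s · (kg⁻¹·m⁻²·s²·A²) · (kg·m²·s⁻³·A⁻²) = kg⁻¹·m⁻²·s²·A⁻¹.
Both reduce to kg⁻¹·m⁻²·s²·A⁻¹.

Yes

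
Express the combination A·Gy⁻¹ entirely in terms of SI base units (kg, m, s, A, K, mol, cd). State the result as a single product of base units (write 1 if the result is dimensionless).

m⁻²·s²·A

Gy = m²·s⁻².
So Gy⁻¹ = m⁻²·s².
Combining: A·Gy⁻¹ = A · (m⁻²·s²) = m⁻²·s²·A.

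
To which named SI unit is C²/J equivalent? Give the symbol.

C = A·s = s·A (charge = current × time).
So C² = s²·A².
J = N·m (work = force × distance),
    = kg·m²·s⁻².
So J⁻¹ = kg⁻¹·m⁻²·s².
Combining: C²·J⁻¹ = (s²·A²) · (kg⁻¹·m⁻²·s²) = kg⁻¹·m⁻²·s⁴·A².
kg⁻¹·m⁻²·s⁴·A² is the base-SI form of the farad.

F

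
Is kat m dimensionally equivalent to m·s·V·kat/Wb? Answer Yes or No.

Left side:
  kat = s⁻¹·mol.
  Combining: kat·m = (s⁻¹·mol) · m = m·s⁻¹·mol.
Right side:
  V = W/A (potential = power per current),
      = kg·m²·s⁻³·A⁻¹.
  Wb = V·s (flux: a volt is a weber per second),
      = kg·m²·s⁻²·A⁻¹.
  So Wb⁻¹ = kg⁻¹·m⁻²·s²·A.
  kat = mol/s = s⁻¹·mol (catalytic activity).
  Combining: m·s·V·Wb⁻¹·kat = m · s · (kg·m²·s⁻³·A⁻¹) · (kg⁻¹·m⁻²·s²·A) · (s⁻¹·mol) = m·s⁻¹·mol.
Both reduce to m·s⁻¹·mol.

Yes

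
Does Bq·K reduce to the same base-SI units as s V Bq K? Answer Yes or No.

Left side:
  Bq = s⁻¹.
  Combining: Bq·K = s⁻¹ · K = s⁻¹·K.
Right side:
  V = kg·m²·s⁻³·A⁻¹.
  Bq = s⁻¹.
  Combining: s·V·Bq·K = s · (kg·m²·s⁻³·A⁻¹) · s⁻¹ · K = kg·m²·s⁻³·A⁻¹·K.
Left is s⁻¹·K; right is kg·m²·s⁻³·A⁻¹·K — different.

No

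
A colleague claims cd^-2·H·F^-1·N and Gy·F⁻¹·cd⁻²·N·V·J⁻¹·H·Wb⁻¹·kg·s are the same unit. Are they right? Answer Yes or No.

Left side:
  H = Wb/A (inductance = flux per current),
      = kg·m²·s⁻²·A⁻².
  F = C/V (capacitance = charge per voltage),
      = A·s/(kg·m²·s⁻³·A⁻¹) (substituting C and V),
      = kg⁻¹·m⁻²·s⁴·A².
  So F⁻¹ = kg·m²·s⁻⁴·A⁻².
  N = kg·m/s² = kg·m·s⁻² (force = mass × acceleration).
  Combining: cd⁻²·H·F⁻¹·N = cd⁻² · (kg·m²·s⁻²·A⁻²) · (kg·m²·s⁻⁴·A⁻²) · (kg·m·s⁻²) = kg³·m⁵·s⁻⁸·A⁻⁴·cd⁻².
Right side:
  Gy = m²·s⁻².
  F = kg⁻¹·m⁻²·s⁴·A².
  So F⁻¹ = kg·m²·s⁻⁴·A⁻².
  N = kg·m·s⁻².
  V = kg·m²·s⁻³·A⁻¹.
  J = kg·m²·s⁻².
  So J⁻¹ = kg⁻¹·m⁻²·s².
  H = kg·m²·s⁻²·A⁻².
  Wb = kg·m²·s⁻²·A⁻¹.
  So Wb⁻¹ = kg⁻¹·m⁻²·s²·A.
  Combining: Gy·F⁻¹·cd⁻²·N·V·J⁻¹·H·Wb⁻¹·kg·s = (m²·s⁻²) · (kg·m²·s⁻⁴·A⁻²) · cd⁻² · (kg·m·s⁻²) · (kg·m²·s⁻³·A⁻¹) · (kg⁻¹·m⁻²·s²) · (kg·m²·s⁻²·A⁻²) · (kg⁻¹·m⁻²·s²·A) · kg · s = kg³·m⁵·s⁻⁸·A⁻⁴·cd⁻².
Both reduce to kg³·m⁵·s⁻⁸·A⁻⁴·cd⁻².

Yes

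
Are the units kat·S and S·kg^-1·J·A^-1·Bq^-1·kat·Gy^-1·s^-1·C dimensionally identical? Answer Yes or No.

Left side:
  kat = mol/s = s⁻¹·mol (catalytic activity).
  S = 1/Ω (conductance is reciprocal resistance),
      = kg⁻¹·m⁻²·s³·A².
  Combining: kat·S = (s⁻¹·mol) · (kg⁻¹·m⁻²·s³·A²) = kg⁻¹·m⁻²·s²·A²·mol.
Right side:
  S = kg⁻¹·m⁻²·s³·A².
  J = kg·m²·s⁻².
  Bq = s⁻¹.
  So Bq⁻¹ = s.
  kat = s⁻¹·mol.
  Gy = m²·s⁻².
  So Gy⁻¹ = m⁻²·s².
  C = s·A.
  Combining: S·kg⁻¹·J·A⁻¹·Bq⁻¹·kat·Gy⁻¹·s⁻¹·C = (kg⁻¹·m⁻²·s³·A²) · kg⁻¹ · (kg·m²·s⁻²) · A⁻¹ · s · (s⁻¹·mol) · (m⁻²·s²) · s⁻¹ · (s·A) = kg⁻¹·m⁻²·s³·A²·mol.
Left is kg⁻¹·m⁻²·s²·A²·mol; right is kg⁻¹·m⁻²·s³·A²·mol — different.

No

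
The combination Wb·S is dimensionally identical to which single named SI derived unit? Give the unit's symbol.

C

Wb = kg·m²·s⁻²·A⁻¹.
S = kg⁻¹·m⁻²·s³·A².
Combining: Wb·S = (kg·m²·s⁻²·A⁻¹) · (kg⁻¹·m⁻²·s³·A²) = s·A.
s·A is the base-SI form of the coulomb.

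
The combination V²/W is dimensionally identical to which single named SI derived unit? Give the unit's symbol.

Ω

W = J/s (power = energy per time),
    = kg·m²·s⁻³.
So W⁻¹ = kg⁻¹·m⁻²·s³.
V = W/A (potential = power per current),
    = kg·m²·s⁻³·A⁻¹.
So V² = kg²·m⁴·s⁻⁶·A⁻².
Combining: W⁻¹·V² = (kg⁻¹·m⁻²·s³) · (kg²·m⁴·s⁻⁶·A⁻²) = kg·m²·s⁻³·A⁻².
kg·m²·s⁻³·A⁻² is the base-SI form of the ohm.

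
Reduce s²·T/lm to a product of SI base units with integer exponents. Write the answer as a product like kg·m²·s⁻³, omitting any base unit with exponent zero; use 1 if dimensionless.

lm = cd·sr = cd (luminous flux; sr is dimensionless).
So lm⁻¹ = cd⁻¹.
T = Wb/m² (flux density = flux per area),
    = kg·s⁻²·A⁻¹.
Combining: lm⁻¹·s²·T = cd⁻¹ · s² · (kg·s⁻²·A⁻¹) = kg·A⁻¹·cd⁻¹.

kg·A⁻¹·cd⁻¹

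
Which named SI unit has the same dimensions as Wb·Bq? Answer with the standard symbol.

Wb = V·s (flux: a volt is a weber per second),
    = kg·m²·s⁻²·A⁻¹.
Bq = 1/s = s⁻¹ (activity is decays per second).
Combining: Wb·Bq = (kg·m²·s⁻²·A⁻¹) · s⁻¹ = kg·m²·s⁻³·A⁻¹.
kg·m²·s⁻³·A⁻¹ is the base-SI form of the volt.

V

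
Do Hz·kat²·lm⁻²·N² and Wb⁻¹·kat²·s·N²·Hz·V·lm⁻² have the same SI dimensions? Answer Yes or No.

Left side:
  Hz = 1/s = s⁻¹ (frequency is cycles per second).
  kat = mol/s = s⁻¹·mol (catalytic activity).
  So kat² = s⁻²·mol².
  lm = cd·sr = cd (luminous flux; sr is dimensionless).
  So lm⁻² = cd⁻².
  N = kg·m/s² = kg·m·s⁻² (force = mass × acceleration).
  So N² = kg²·m²·s⁻⁴.
  Combining: Hz·kat²·lm⁻²·N² = s⁻¹ · (s⁻²·mol²) · cd⁻² · (kg²·m²·s⁻⁴) = kg²·m²·s⁻⁷·mol²·cd⁻².
Right side:
  Wb = kg·m²·s⁻²·A⁻¹.
  So Wb⁻¹ = kg⁻¹·m⁻²·s²·A.
  kat = s⁻¹·mol.
  So kat² = s⁻²·mol².
  N = kg·m·s⁻².
  So N² = kg²·m²·s⁻⁴.
  Hz = s⁻¹.
  V = kg·m²·s⁻³·A⁻¹.
  lm = cd.
  So lm⁻² = cd⁻².
  Combining: Wb⁻¹·kat²·s·N²·Hz·V·lm⁻² = (kg⁻¹·m⁻²·s²·A) · (s⁻²·mol²) · s · (kg²·m²·s⁻⁴) · s⁻¹ · (kg·m²·s⁻³·A⁻¹) · cd⁻² = kg²·m²·s⁻⁷·mol²·cd⁻².
Both reduce to kg²·m²·s⁻⁷·mol²·cd⁻².

Yes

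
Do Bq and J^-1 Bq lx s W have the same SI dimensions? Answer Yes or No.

No

Left side:
  Bq = 1/s = s⁻¹ (activity is decays per second).
Right side:
  J = kg·m²·s⁻².
  So J⁻¹ = kg⁻¹·m⁻²·s².
  Bq = s⁻¹.
  lx = m⁻²·cd.
  W = kg·m²·s⁻³.
  Combining: J⁻¹·Bq·lx·s·W = (kg⁻¹·m⁻²·s²) · s⁻¹ · (m⁻²·cd) · s · (kg·m²·s⁻³) = m⁻²·s⁻¹·cd.
Left is s⁻¹; right is m⁻²·s⁻¹·cd — different.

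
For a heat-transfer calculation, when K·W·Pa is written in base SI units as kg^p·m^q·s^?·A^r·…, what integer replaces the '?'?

W = kg·m²·s⁻³.
Pa = kg·m⁻¹·s⁻².
Combining: K·W·Pa = K · (kg·m²·s⁻³) · (kg·m⁻¹·s⁻²) = kg²·m·s⁻⁵·K.
The exponent of s is -5.

-5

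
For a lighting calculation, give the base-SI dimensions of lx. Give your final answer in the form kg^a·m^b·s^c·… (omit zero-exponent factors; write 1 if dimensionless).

m⁻²·cd

lx = lm/m² (illuminance = luminous flux per area),
    = m⁻²·cd.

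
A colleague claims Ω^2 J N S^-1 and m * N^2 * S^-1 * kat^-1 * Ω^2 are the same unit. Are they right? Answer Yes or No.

No

Left side:
  Ω = V/A (resistance = voltage per current),
      = kg·m²·s⁻³·A⁻².
  So Ω² = kg²·m⁴·s⁻⁶·A⁻⁴.
  J = N·m (work = force × distance),
      = kg·m²·s⁻².
  N = kg·m/s² = kg·m·s⁻² (force = mass × acceleration).
  S = 1/Ω (conductance is reciprocal resistance),
      = kg⁻¹·m⁻²·s³·A².
  So S⁻¹ = kg·m²·s⁻³·A⁻².
  Combining: Ω²·J·N·S⁻¹ = (kg²·m⁴·s⁻⁶·A⁻⁴) · (kg·m²·s⁻²) · (kg·m·s⁻²) · (kg·m²·s⁻³·A⁻²) = kg⁵·m⁹·s⁻¹³·A⁻⁶.
Right side:
  N = kg·m·s⁻².
  So N² = kg²·m²·s⁻⁴.
  S = kg⁻¹·m⁻²·s³·A².
  So S⁻¹ = kg·m²·s⁻³·A⁻².
  kat = s⁻¹·mol.
  So kat⁻¹ = s·mol⁻¹.
  Ω = kg·m²·s⁻³·A⁻².
  So Ω² = kg²·m⁴·s⁻⁶·A⁻⁴.
  Combining: m·N²·S⁻¹·kat⁻¹·Ω² = m · (kg²·m²·s⁻⁴) · (kg·m²·s⁻³·A⁻²) · (s·mol⁻¹) · (kg²·m⁴·s⁻⁶·A⁻⁴) = kg⁵·m⁹·s⁻¹²·A⁻⁶·mol⁻¹.
Left is kg⁵·m⁹·s⁻¹³·A⁻⁶; right is kg⁵·m⁹·s⁻¹²·A⁻⁶·mol⁻¹ — different.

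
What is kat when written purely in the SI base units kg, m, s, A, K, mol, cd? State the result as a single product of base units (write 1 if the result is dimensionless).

s⁻¹·mol

kat = s⁻¹·mol.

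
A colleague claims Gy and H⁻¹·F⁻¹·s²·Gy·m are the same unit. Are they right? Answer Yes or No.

Left side:
  Gy = J/kg (absorbed dose = energy per mass),
      = m²·s⁻².
Right side:
  H = kg·m²·s⁻²·A⁻².
  So H⁻¹ = kg⁻¹·m⁻²·s²·A².
  F = kg⁻¹·m⁻²·s⁴·A².
  So F⁻¹ = kg·m²·s⁻⁴·A⁻².
  Gy = m²·s⁻².
  Combining: H⁻¹·F⁻¹·s²·Gy·m = (kg⁻¹·m⁻²·s²·A²) · (kg·m²·s⁻⁴·A⁻²) · s² · (m²·s⁻²) · m = m³·s⁻².
Left is m²·s⁻²; right is m³·s⁻² — different.

No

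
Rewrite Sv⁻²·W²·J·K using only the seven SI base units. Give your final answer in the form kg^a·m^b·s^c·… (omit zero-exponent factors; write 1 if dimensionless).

Sv = J/kg (equivalent dose = energy per mass),
    = m²·s⁻².
So Sv⁻² = m⁻⁴·s⁴.
W = J/s (power = energy per time),
    = kg·m²·s⁻³.
So W² = kg²·m⁴·s⁻⁶.
J = N·m (work = force × distance),
    = kg·m²·s⁻².
Combining: Sv⁻²·W²·J·K = (m⁻⁴·s⁴) · (kg²·m⁴·s⁻⁶) · (kg·m²·s⁻²) · K = kg³·m²·s⁻⁴·K.

kg³·m²·s⁻⁴·K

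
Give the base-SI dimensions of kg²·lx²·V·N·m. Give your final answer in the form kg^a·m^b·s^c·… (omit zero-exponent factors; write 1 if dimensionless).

kg⁴·s⁻⁵·A⁻¹·cd²

lx = lm/m² (illuminance = luminous flux per area),
    = m⁻²·cd.
So lx² = m⁻⁴·cd².
V = W/A (potential = power per current),
    = kg·m²·s⁻³·A⁻¹.
N = kg·m/s² = kg·m·s⁻² (force = mass × acceleration).
Combining: kg²·lx²·V·N·m = kg² · (m⁻⁴·cd²) · (kg·m²·s⁻³·A⁻¹) · (kg·m·s⁻²) · m = kg⁴·s⁻⁵·A⁻¹·cd².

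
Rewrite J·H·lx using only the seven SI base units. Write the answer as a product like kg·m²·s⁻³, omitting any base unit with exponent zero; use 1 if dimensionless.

kg²·m²·s⁻⁴·A⁻²·cd

J = kg·m²·s⁻².
H = kg·m²·s⁻²·A⁻².
lx = m⁻²·cd.
Combining: J·H·lx = (kg·m²·s⁻²) · (kg·m²·s⁻²·A⁻²) · (m⁻²·cd) = kg²·m²·s⁻⁴·A⁻²·cd.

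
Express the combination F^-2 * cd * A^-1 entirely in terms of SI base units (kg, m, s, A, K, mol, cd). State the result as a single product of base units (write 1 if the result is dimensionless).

kg²·m⁴·s⁻⁸·A⁻⁵·cd

F = C/V (capacitance = charge per voltage),
    = A·s/(kg·m²·s⁻³·A⁻¹) (substituting C and V),
    = kg⁻¹·m⁻²·s⁴·A².
So F⁻² = kg²·m⁴·s⁻⁸·A⁻⁴.
Combining: F⁻²·cd·A⁻¹ = (kg²·m⁴·s⁻⁸·A⁻⁴) · cd · A⁻¹ = kg²·m⁴·s⁻⁸·A⁻⁵·cd.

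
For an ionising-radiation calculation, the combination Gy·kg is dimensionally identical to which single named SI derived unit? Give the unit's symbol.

Gy = J/kg (absorbed dose = energy per mass),
    = m²·s⁻².
Combining: Gy·kg = (m²·s⁻²) · kg = kg·m²·s⁻².
kg·m²·s⁻² is the base-SI form of the joule.

J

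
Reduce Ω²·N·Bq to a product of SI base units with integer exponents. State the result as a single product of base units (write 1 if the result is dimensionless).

Ω = kg·m²·s⁻³·A⁻².
So Ω² = kg²·m⁴·s⁻⁶·A⁻⁴.
N = kg·m·s⁻².
Bq = s⁻¹.
Combining: Ω²·N·Bq = (kg²·m⁴·s⁻⁶·A⁻⁴) · (kg·m·s⁻²) · s⁻¹ = kg³·m⁵·s⁻⁹·A⁻⁴.

kg³·m⁵·s⁻⁹·A⁻⁴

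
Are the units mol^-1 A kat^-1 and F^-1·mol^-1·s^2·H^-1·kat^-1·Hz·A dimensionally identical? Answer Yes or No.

No

Left side:
  kat = mol/s = s⁻¹·mol (catalytic activity).
  So kat⁻¹ = s·mol⁻¹.
  Combining: mol⁻¹·A·kat⁻¹ = mol⁻¹ · A · (s·mol⁻¹) = s·A·mol⁻².
Right side:
  F = kg⁻¹·m⁻²·s⁴·A².
  So F⁻¹ = kg·m²·s⁻⁴·A⁻².
  H = kg·m²·s⁻²·A⁻².
  So H⁻¹ = kg⁻¹·m⁻²·s²·A².
  kat = s⁻¹·mol.
  So kat⁻¹ = s·mol⁻¹.
  Hz = s⁻¹.
  Combining: F⁻¹·mol⁻¹·s²·H⁻¹·kat⁻¹·Hz·A = (kg·m²·s⁻⁴·A⁻²) · mol⁻¹ · s² · (kg⁻¹·m⁻²·s²·A²) · (s·mol⁻¹) · s⁻¹ · A = A·mol⁻².
Left is s·A·mol⁻²; right is A·mol⁻² — different.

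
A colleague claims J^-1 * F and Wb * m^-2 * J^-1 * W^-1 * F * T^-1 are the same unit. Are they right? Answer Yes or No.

Left side:
  J = N·m (work = force × distance),
      = kg·m²·s⁻².
  So J⁻¹ = kg⁻¹·m⁻²·s².
  F = C/V (capacitance = charge per voltage),
      = A·s/(kg·m²·s⁻³·A⁻¹) (substituting C and V),
      = kg⁻¹·m⁻²·s⁴·A².
  Combining: J⁻¹·F = (kg⁻¹·m⁻²·s²) · (kg⁻¹·m⁻²·s⁴·A²) = kg⁻²·m⁻⁴·s⁶·A².
Right side:
  Wb = kg·m²·s⁻²·A⁻¹.
  J = kg·m²·s⁻².
  So J⁻¹ = kg⁻¹·m⁻²·s².
  W = kg·m²·s⁻³.
  So W⁻¹ = kg⁻¹·m⁻²·s³.
  F = kg⁻¹·m⁻²·s⁴·A².
  T = kg·s⁻²·A⁻¹.
  So T⁻¹ = kg⁻¹·s²·A.
  Combining: Wb·m⁻²·J⁻¹·W⁻¹·F·T⁻¹ = (kg·m²·s⁻²·A⁻¹) · m⁻² · (kg⁻¹·m⁻²·s²) · (kg⁻¹·m⁻²·s³) · (kg⁻¹·m⁻²·s⁴·A²) · (kg⁻¹·s²·A) = kg⁻³·m⁻⁶·s⁹·A².
Left is kg⁻²·m⁻⁴·s⁶·A²; right is kg⁻³·m⁻⁶·s⁹·A² — different.

No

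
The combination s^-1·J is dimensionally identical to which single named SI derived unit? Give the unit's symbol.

J = N·m (work = force × distance),
    = kg·m²·s⁻².
Combining: s⁻¹·J = s⁻¹ · (kg·m²·s⁻²) = kg·m²·s⁻³.
kg·m²·s⁻³ is the base-SI form of the watt.

W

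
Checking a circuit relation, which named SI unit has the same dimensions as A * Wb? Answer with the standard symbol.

Wb = V·s (flux: a volt is a weber per second),
    = kg·m²·s⁻²·A⁻¹.
Combining: A·Wb = A · (kg·m²·s⁻²·A⁻¹) = kg·m²·s⁻².
kg·m²·s⁻² is the base-SI form of the joule.

J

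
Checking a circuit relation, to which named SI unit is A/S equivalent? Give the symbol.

S = kg⁻¹·m⁻²·s³·A².
So S⁻¹ = kg·m²·s⁻³·A⁻².
Combining: S⁻¹·A = (kg·m²·s⁻³·A⁻²) · A = kg·m²·s⁻³·A⁻¹.
kg·m²·s⁻³·A⁻¹ is the base-SI form of the volt.

V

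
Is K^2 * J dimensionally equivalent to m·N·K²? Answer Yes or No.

Left side:
  J = kg·m²·s⁻².
  Combining: K²·J = K² · (kg·m²·s⁻²) = kg·m²·s⁻²·K².
Right side:
  N = kg·m·s⁻².
  Combining: m·N·K² = m · (kg·m·s⁻²) · K² = kg·m²·s⁻²·K².
Both reduce to kg·m²·s⁻²·K².

Yes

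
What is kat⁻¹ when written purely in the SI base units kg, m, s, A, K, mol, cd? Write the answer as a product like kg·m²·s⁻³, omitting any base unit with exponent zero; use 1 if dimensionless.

s·mol⁻¹

kat = s⁻¹·mol.
So kat⁻¹ = s·mol⁻¹.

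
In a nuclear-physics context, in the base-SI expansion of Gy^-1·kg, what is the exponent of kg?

1

Gy = J/kg (absorbed dose = energy per mass),
    = m²·s⁻².
So Gy⁻¹ = m⁻²·s².
Combining: Gy⁻¹·kg = (m⁻²·s²) · kg = kg·m⁻²·s².
The exponent of kg is 1.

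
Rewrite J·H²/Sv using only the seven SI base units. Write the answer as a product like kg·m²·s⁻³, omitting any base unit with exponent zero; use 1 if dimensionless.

J = kg·m²·s⁻².
Sv = m²·s⁻².
So Sv⁻¹ = m⁻²·s².
H = kg·m²·s⁻²·A⁻².
So H² = kg²·m⁴·s⁻⁴·A⁻⁴.
Combining: J·Sv⁻¹·H² = (kg·m²·s⁻²) · (m⁻²·s²) · (kg²·m⁴·s⁻⁴·A⁻⁴) = kg³·m⁴·s⁻⁴·A⁻⁴.

kg³·m⁴·s⁻⁴·A⁻⁴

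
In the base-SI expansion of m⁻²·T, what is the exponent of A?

-1

T = Wb/m² (flux density = flux per area),
    = kg·s⁻²·A⁻¹.
Combining: m⁻²·T = m⁻² · (kg·s⁻²·A⁻¹) = kg·m⁻²·s⁻²·A⁻¹.
The exponent of A is -1.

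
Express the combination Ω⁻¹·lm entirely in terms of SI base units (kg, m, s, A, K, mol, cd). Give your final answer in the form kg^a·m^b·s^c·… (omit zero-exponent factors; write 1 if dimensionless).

kg⁻¹·m⁻²·s³·A²·cd

Ω = kg·m²·s⁻³·A⁻².
So Ω⁻¹ = kg⁻¹·m⁻²·s³·A².
lm = cd.
Combining: Ω⁻¹·lm = (kg⁻¹·m⁻²·s³·A²) · cd = kg⁻¹·m⁻²·s³·A²·cd.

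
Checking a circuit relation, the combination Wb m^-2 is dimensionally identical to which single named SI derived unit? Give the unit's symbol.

Wb = V·s (flux: a volt is a weber per second),
    = kg·m²·s⁻²·A⁻¹.
Combining: Wb·m⁻² = (kg·m²·s⁻²·A⁻¹) · m⁻² = kg·s⁻²·A⁻¹.
kg·s⁻²·A⁻¹ is the base-SI form of the tesla.

T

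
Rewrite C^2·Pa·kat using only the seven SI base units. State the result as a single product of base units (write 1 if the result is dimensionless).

C = s·A.
So C² = s²·A².
Pa = kg·m⁻¹·s⁻².
kat = s⁻¹·mol.
Combining: C²·Pa·kat = (s²·A²) · (kg·m⁻¹·s⁻²) · (s⁻¹·mol) = kg·m⁻¹·s⁻¹·A²·mol.

kg·m⁻¹·s⁻¹·A²·mol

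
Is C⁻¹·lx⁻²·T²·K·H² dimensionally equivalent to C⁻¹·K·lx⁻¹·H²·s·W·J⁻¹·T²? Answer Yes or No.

No

Left side:
  C = s·A.
  So C⁻¹ = s⁻¹·A⁻¹.
  lx = m⁻²·cd.
  So lx⁻² = m⁴·cd⁻².
  T = kg·s⁻²·A⁻¹.
  So T² = kg²·s⁻⁴·A⁻².
  H = kg·m²·s⁻²·A⁻².
  So H² = kg²·m⁴·s⁻⁴·A⁻⁴.
  Combining: C⁻¹·lx⁻²·T²·K·H² = (s⁻¹·A⁻¹) · (m⁴·cd⁻²) · (kg²·s⁻⁴·A⁻²) · K · (kg²·m⁴·s⁻⁴·A⁻⁴) = kg⁴·m⁸·s⁻⁹·A⁻⁷·K·cd⁻².
Right side:
  C = s·A.
  So C⁻¹ = s⁻¹·A⁻¹.
  lx = m⁻²·cd.
  So lx⁻¹ = m²·cd⁻¹.
  H = kg·m²·s⁻²·A⁻².
  So H² = kg²·m⁴·s⁻⁴·A⁻⁴.
  W = kg·m²·s⁻³.
  J = kg·m²·s⁻².
  So J⁻¹ = kg⁻¹·m⁻²·s².
  T = kg·s⁻²·A⁻¹.
  So T² = kg²·s⁻⁴·A⁻².
  Combining: C⁻¹·K·lx⁻¹·H²·s·W·J⁻¹·T² = (s⁻¹·A⁻¹) · K · (m²·cd⁻¹) · (kg²·m⁴·s⁻⁴·A⁻⁴) · s · (kg·m²·s⁻³) · (kg⁻¹·m⁻²·s²) · (kg²·s⁻⁴·A⁻²) = kg⁴·m⁶·s⁻⁹·A⁻⁷·K·cd⁻¹.
Left is kg⁴·m⁸·s⁻⁹·A⁻⁷·K·cd⁻²; right is kg⁴·m⁶·s⁻⁹·A⁻⁷·K·cd⁻¹ — different.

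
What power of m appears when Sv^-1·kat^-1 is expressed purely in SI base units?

-2

Sv = J/kg (equivalent dose = energy per mass),
    = m²·s⁻².
So Sv⁻¹ = m⁻²·s².
kat = mol/s = s⁻¹·mol (catalytic activity).
So kat⁻¹ = s·mol⁻¹.
Combining: Sv⁻¹·kat⁻¹ = (m⁻²·s²) · (s·mol⁻¹) = m⁻²·s³·mol⁻¹.
The exponent of m is -2.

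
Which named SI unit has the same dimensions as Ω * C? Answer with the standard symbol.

Ω = kg·m²·s⁻³·A⁻².
C = s·A.
Combining: Ω·C = (kg·m²·s⁻³·A⁻²) · (s·A) = kg·m²·s⁻²·A⁻¹.
kg·m²·s⁻²·A⁻¹ is the base-SI form of the weber.

Wb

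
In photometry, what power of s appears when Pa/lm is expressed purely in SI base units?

-2

Pa = N/m² (pressure = force per area),
    = kg·m⁻¹·s⁻².
lm = cd·sr = cd (luminous flux; sr is dimensionless).
So lm⁻¹ = cd⁻¹.
Combining: Pa·lm⁻¹ = (kg·m⁻¹·s⁻²) · cd⁻¹ = kg·m⁻¹·s⁻²·cd⁻¹.
The exponent of s is -2.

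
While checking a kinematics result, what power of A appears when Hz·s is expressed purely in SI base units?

Hz = s⁻¹.
Combining: Hz·s = s⁻¹ · s = 1.
The exponent of A is 0.

0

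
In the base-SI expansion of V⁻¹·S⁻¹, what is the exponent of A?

-1

V = W/A (potential = power per current),
    = kg·m²·s⁻³·A⁻¹.
So V⁻¹ = kg⁻¹·m⁻²·s³·A.
S = 1/Ω (conductance is reciprocal resistance),
    = kg⁻¹·m⁻²·s³·A².
So S⁻¹ = kg·m²·s⁻³·A⁻².
Combining: V⁻¹·S⁻¹ = (kg⁻¹·m⁻²·s³·A) · (kg·m²·s⁻³·A⁻²) = A⁻¹.
The exponent of A is -1.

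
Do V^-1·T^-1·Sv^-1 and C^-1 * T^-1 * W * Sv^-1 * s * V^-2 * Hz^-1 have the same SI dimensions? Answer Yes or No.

Left side:
  V = W/A (potential = power per current),
      = kg·m²·s⁻³·A⁻¹.
  So V⁻¹ = kg⁻¹·m⁻²·s³·A.
  T = Wb/m² (flux density = flux per area),
      = kg·s⁻²·A⁻¹.
  So T⁻¹ = kg⁻¹·s²·A.
  Sv = J/kg (equivalent dose = energy per mass),
      = m²·s⁻².
  So Sv⁻¹ = m⁻²·s².
  Combining: V⁻¹·T⁻¹·Sv⁻¹ = (kg⁻¹·m⁻²·s³·A) · (kg⁻¹·s²·A) · (m⁻²·s²) = kg⁻²·m⁻⁴·s⁷·A².
Right side:
  C = A·s = s·A (charge = current × time).
  So C⁻¹ = s⁻¹·A⁻¹.
  T = Wb/m² (flux density = flux per area),
      = kg·s⁻²·A⁻¹.
  So T⁻¹ = kg⁻¹·s²·A.
  W = J/s (power = energy per time),
      = kg·m²·s⁻³.
  Sv = J/kg (equivalent dose = energy per mass),
      = m²·s⁻².
  So Sv⁻¹ = m⁻²·s².
  V = W/A (potential = power per current),
      = kg·m²·s⁻³·A⁻¹.
  So V⁻² = kg⁻²·m⁻⁴·s⁶·A².
  Hz = 1/s = s⁻¹ (frequency is cycles per second).
  So Hz⁻¹ = s.
  Combining: C⁻¹·T⁻¹·W·Sv⁻¹·s·V⁻²·Hz⁻¹ = (s⁻¹·A⁻¹) · (kg⁻¹·s²·A) · (kg·m²·s⁻³) · (m⁻²·s²) · s · (kg⁻²·m⁻⁴·s⁶·A²) · s = kg⁻²·m⁻⁴·s⁸·A².
Left is kg⁻²·m⁻⁴·s⁷·A²; right is kg⁻²·m⁻⁴·s⁸·A² — different.

No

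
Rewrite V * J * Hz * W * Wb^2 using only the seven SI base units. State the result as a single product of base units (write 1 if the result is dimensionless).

kg⁵·m¹⁰·s⁻¹³·A⁻³

V = kg·m²·s⁻³·A⁻¹.
J = kg·m²·s⁻².
Hz = s⁻¹.
W = kg·m²·s⁻³.
Wb = kg·m²·s⁻²·A⁻¹.
So Wb² = kg²·m⁴·s⁻⁴·A⁻².
Combining: V·J·Hz·W·Wb² = (kg·m²·s⁻³·A⁻¹) · (kg·m²·s⁻²) · s⁻¹ · (kg·m²·s⁻³) · (kg²·m⁴·s⁻⁴·A⁻²) = kg⁵·m¹⁰·s⁻¹³·A⁻³.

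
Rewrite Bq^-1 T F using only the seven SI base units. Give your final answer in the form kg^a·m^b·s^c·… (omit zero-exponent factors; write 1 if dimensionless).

m⁻²·s³·A

Bq = 1/s = s⁻¹ (activity is decays per second).
So Bq⁻¹ = s.
T = Wb/m² (flux density = flux per area),
    = kg·s⁻²·A⁻¹.
F = C/V (capacitance = charge per voltage),
    = A·s/(kg·m²·s⁻³·A⁻¹) (substituting C and V),
    = kg⁻¹·m⁻²·s⁴·A².
Combining: Bq⁻¹·T·F = s · (kg·s⁻²·A⁻¹) · (kg⁻¹·m⁻²·s⁴·A²) = m⁻²·s³·A.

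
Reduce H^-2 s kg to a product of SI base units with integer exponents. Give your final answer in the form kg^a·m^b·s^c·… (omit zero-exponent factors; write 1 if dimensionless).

H = Wb/A (inductance = flux per current),
    = kg·m²·s⁻²·A⁻².
So H⁻² = kg⁻²·m⁻⁴·s⁴·A⁴.
Combining: H⁻²·s·kg = (kg⁻²·m⁻⁴·s⁴·A⁴) · s · kg = kg⁻¹·m⁻⁴·s⁵·A⁴.

kg⁻¹·m⁻⁴·s⁵·A⁴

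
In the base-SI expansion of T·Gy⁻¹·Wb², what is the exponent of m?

T = Wb/m² (flux density = flux per area),
    = kg·s⁻²·A⁻¹.
Gy = J/kg (absorbed dose = energy per mass),
    = m²·s⁻².
So Gy⁻¹ = m⁻²·s².
Wb = V·s (flux: a volt is a weber per second),
    = kg·m²·s⁻²·A⁻¹.
So Wb² = kg²·m⁴·s⁻⁴·A⁻².
Combining: T·Gy⁻¹·Wb² = (kg·s⁻²·A⁻¹) · (m⁻²·s²) · (kg²·m⁴·s⁻⁴·A⁻²) = kg³·m²·s⁻⁴·A⁻³.
The exponent of m is 2.

2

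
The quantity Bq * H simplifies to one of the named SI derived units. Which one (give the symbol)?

Bq = 1/s = s⁻¹ (activity is decays per second).
H = Wb/A (inductance = flux per current),
    = kg·m²·s⁻²·A⁻².
Combining: Bq·H = s⁻¹ · (kg·m²·s⁻²·A⁻²) = kg·m²·s⁻³·A⁻².
kg·m²·s⁻³·A⁻² is the base-SI form of the ohm.

Ω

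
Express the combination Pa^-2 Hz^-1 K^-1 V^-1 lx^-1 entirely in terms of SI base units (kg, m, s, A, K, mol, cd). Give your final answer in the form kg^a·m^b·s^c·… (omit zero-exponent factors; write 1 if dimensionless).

kg⁻³·m²·s⁸·A·K⁻¹·cd⁻¹

Pa = N/m² (pressure = force per area),
    = kg·m⁻¹·s⁻².
So Pa⁻² = kg⁻²·m²·s⁴.
Hz = 1/s = s⁻¹ (frequency is cycles per second).
So Hz⁻¹ = s.
V = W/A (potential = power per current),
    = kg·m²·s⁻³·A⁻¹.
So V⁻¹ = kg⁻¹·m⁻²·s³·A.
lx = lm/m² (illuminance = luminous flux per area),
    = m⁻²·cd.
So lx⁻¹ = m²·cd⁻¹.
Combining: Pa⁻²·Hz⁻¹·K⁻¹·V⁻¹·lx⁻¹ = (kg⁻²·m²·s⁴) · s · K⁻¹ · (kg⁻¹·m⁻²·s³·A) · (m²·cd⁻¹) = kg⁻³·m²·s⁸·A·K⁻¹·cd⁻¹.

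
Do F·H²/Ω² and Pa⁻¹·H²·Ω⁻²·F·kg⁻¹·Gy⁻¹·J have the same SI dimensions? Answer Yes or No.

Left side:
  Ω = V/A (resistance = voltage per current),
      = kg·m²·s⁻³·A⁻².
  So Ω⁻² = kg⁻²·m⁻⁴·s⁶·A⁴.
  F = C/V (capacitance = charge per voltage),
      = A·s/(kg·m²·s⁻³·A⁻¹) (substituting C and V),
      = kg⁻¹·m⁻²·s⁴·A².
  H = Wb/A (inductance = flux per current),
      = kg·m²·s⁻²·A⁻².
  So H² = kg²·m⁴·s⁻⁴·A⁻⁴.
  Combining: Ω⁻²·F·H² = (kg⁻²·m⁻⁴·s⁶·A⁴) · (kg⁻¹·m⁻²·s⁴·A²) · (kg²·m⁴·s⁻⁴·A⁻⁴) = kg⁻¹·m⁻²·s⁶·A².
Right side:
  Pa = kg·m⁻¹·s⁻².
  So Pa⁻¹ = kg⁻¹·m·s².
  H = kg·m²·s⁻²·A⁻².
  So H² = kg²·m⁴·s⁻⁴·A⁻⁴.
  Ω = kg·m²·s⁻³·A⁻².
  So Ω⁻² = kg⁻²·m⁻⁴·s⁶·A⁴.
  F = kg⁻¹·m⁻²·s⁴·A².
  Gy = m²·s⁻².
  So Gy⁻¹ = m⁻²·s².
  J = kg·m²·s⁻².
  Combining: Pa⁻¹·H²·Ω⁻²·F·kg⁻¹·Gy⁻¹·J = (kg⁻¹·m·s²) · (kg²·m⁴·s⁻⁴·A⁻⁴) · (kg⁻²·m⁻⁴·s⁶·A⁴) · (kg⁻¹·m⁻²·s⁴·A²) · kg⁻¹ · (m⁻²·s²) · (kg·m²·s⁻²) = kg⁻²·m⁻¹·s⁸·A².
Left is kg⁻¹·m⁻²·s⁶·A²; right is kg⁻²·m⁻¹·s⁸·A² — different.

No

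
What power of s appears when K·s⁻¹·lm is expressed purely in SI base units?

-1

lm = cd.
Combining: K·s⁻¹·lm = K · s⁻¹ · cd = s⁻¹·K·cd.
The exponent of s is -1.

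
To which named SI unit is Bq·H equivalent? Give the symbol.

Ω

Bq = 1/s = s⁻¹ (activity is decays per second).
H = Wb/A (inductance = flux per current),
    = kg·m²·s⁻²·A⁻².
Combining: Bq·H = s⁻¹ · (kg·m²·s⁻²·A⁻²) = kg·m²·s⁻³·A⁻².
kg·m²·s⁻³·A⁻² is the base-SI form of the ohm.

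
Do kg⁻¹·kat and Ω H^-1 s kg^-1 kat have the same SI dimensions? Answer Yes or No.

Yes

Left side:
  kat = s⁻¹·mol.
  Combining: kg⁻¹·kat = kg⁻¹ · (s⁻¹·mol) = kg⁻¹·s⁻¹·mol.
Right side:
  Ω = V/A (resistance = voltage per current),
      = kg·m²·s⁻³·A⁻².
  H = Wb/A (inductance = flux per current),
      = kg·m²·s⁻²·A⁻².
  So H⁻¹ = kg⁻¹·m⁻²·s²·A².
  kat = mol/s = s⁻¹·mol (catalytic activity).
  Combining: Ω·H⁻¹·s·kg⁻¹·kat = (kg·m²·s⁻³·A⁻²) · (kg⁻¹·m⁻²·s²·A²) · s · kg⁻¹ · (s⁻¹·mol) = kg⁻¹·s⁻¹·mol.
Both reduce to kg⁻¹·s⁻¹·mol.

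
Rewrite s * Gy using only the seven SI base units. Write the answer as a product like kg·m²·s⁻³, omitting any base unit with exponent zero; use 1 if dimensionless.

m²·s⁻¹

Gy = m²·s⁻².
Combining: s·Gy = s · (m²·s⁻²) = m²·s⁻¹.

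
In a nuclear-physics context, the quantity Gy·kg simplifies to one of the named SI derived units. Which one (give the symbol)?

J

Gy = J/kg (absorbed dose = energy per mass),
    = m²·s⁻².
Combining: Gy·kg = (m²·s⁻²) · kg = kg·m²·s⁻².
kg·m²·s⁻² is the base-SI form of the joule.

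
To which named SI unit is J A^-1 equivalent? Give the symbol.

J = N·m (work = force × distance),
    = kg·m²·s⁻².
Combining: J·A⁻¹ = (kg·m²·s⁻²) · A⁻¹ = kg·m²·s⁻²·A⁻¹.
kg·m²·s⁻²·A⁻¹ is the base-SI form of the weber.

Wb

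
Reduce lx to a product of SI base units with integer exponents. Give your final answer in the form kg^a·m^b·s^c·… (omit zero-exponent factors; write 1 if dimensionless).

m⁻²·cd

lx = lm/m² (illuminance = luminous flux per area),
    = m⁻²·cd.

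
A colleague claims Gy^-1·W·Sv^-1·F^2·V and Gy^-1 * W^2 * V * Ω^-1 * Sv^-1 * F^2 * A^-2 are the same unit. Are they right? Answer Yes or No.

Left side:
  Gy = J/kg (absorbed dose = energy per mass),
      = m²·s⁻².
  So Gy⁻¹ = m⁻²·s².
  W = J/s (power = energy per time),
      = kg·m²·s⁻³.
  Sv = J/kg (equivalent dose = energy per mass),
      = m²·s⁻².
  So Sv⁻¹ = m⁻²·s².
  F = C/V (capacitance = charge per voltage),
      = A·s/(kg·m²·s⁻³·A⁻¹) (substituting C and V),
      = kg⁻¹·m⁻²·s⁴·A².
  So F² = kg⁻²·m⁻⁴·s⁸·A⁴.
  V = W/A (potential = power per current),
      = kg·m²·s⁻³·A⁻¹.
  Combining: Gy⁻¹·W·Sv⁻¹·F²·V = (m⁻²·s²) · (kg·m²·s⁻³) · (m⁻²·s²) · (kg⁻²·m⁻⁴·s⁸·A⁴) · (kg·m²·s⁻³·A⁻¹) = m⁻⁴·s⁶·A³.
Right side:
  Gy = m²·s⁻².
  So Gy⁻¹ = m⁻²·s².
  W = kg·m²·s⁻³.
  So W² = kg²·m⁴·s⁻⁶.
  V = kg·m²·s⁻³·A⁻¹.
  Ω = kg·m²·s⁻³·A⁻².
  So Ω⁻¹ = kg⁻¹·m⁻²·s³·A².
  Sv = m²·s⁻².
  So Sv⁻¹ = m⁻²·s².
  F = kg⁻¹·m⁻²·s⁴·A².
  So F² = kg⁻²·m⁻⁴·s⁸·A⁴.
  Combining: Gy⁻¹·W²·V·Ω⁻¹·Sv⁻¹·F²·A⁻² = (m⁻²·s²) · (kg²·m⁴·s⁻⁶) · (kg·m²·s⁻³·A⁻¹) · (kg⁻¹·m⁻²·s³·A²) · (m⁻²·s²) · (kg⁻²·m⁻⁴·s⁸·A⁴) · A⁻² = m⁻⁴·s⁶·A³.
Both reduce to m⁻⁴·s⁶·A³.

Yes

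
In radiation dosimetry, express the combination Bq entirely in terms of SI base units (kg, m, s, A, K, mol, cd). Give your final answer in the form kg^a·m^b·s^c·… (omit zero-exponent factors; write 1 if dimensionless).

Bq = 1/s = s⁻¹ (activity is decays per second).

s⁻¹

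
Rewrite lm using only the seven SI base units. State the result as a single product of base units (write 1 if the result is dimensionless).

lm = cd·sr = cd (luminous flux; sr is dimensionless).

cd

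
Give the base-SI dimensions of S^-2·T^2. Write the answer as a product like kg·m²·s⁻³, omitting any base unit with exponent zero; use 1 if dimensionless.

S = kg⁻¹·m⁻²·s³·A².
So S⁻² = kg²·m⁴·s⁻⁶·A⁻⁴.
T = kg·s⁻²·A⁻¹.
So T² = kg²·s⁻⁴·A⁻².
Combining: S⁻²·T² = (kg²·m⁴·s⁻⁶·A⁻⁴) · (kg²·s⁻⁴·A⁻²) = kg⁴·m⁴·s⁻¹⁰·A⁻⁶.

kg⁴·m⁴·s⁻¹⁰·A⁻⁶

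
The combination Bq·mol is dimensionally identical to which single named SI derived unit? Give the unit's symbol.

Bq = 1/s = s⁻¹ (activity is decays per second).
Combining: Bq·mol = s⁻¹ · mol = s⁻¹·mol.
s⁻¹·mol is the base-SI form of the katal.

kat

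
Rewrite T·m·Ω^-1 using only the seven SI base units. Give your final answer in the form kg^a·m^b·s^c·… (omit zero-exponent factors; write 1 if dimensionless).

T = Wb/m² (flux density = flux per area),
    = kg·s⁻²·A⁻¹.
Ω = V/A (resistance = voltage per current),
    = kg·m²·s⁻³·A⁻².
So Ω⁻¹ = kg⁻¹·m⁻²·s³·A².
Combining: T·m·Ω⁻¹ = (kg·s⁻²·A⁻¹) · m · (kg⁻¹·m⁻²·s³·A²) = m⁻¹·s·A.

m⁻¹·s·A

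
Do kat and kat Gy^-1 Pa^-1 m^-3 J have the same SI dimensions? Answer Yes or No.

No

Left side:
  kat = mol/s = s⁻¹·mol (catalytic activity).
Right side:
  kat = mol/s = s⁻¹·mol (catalytic activity).
  Gy = J/kg (absorbed dose = energy per mass),
      = m²·s⁻².
  So Gy⁻¹ = m⁻²·s².
  Pa = N/m² (pressure = force per area),
      = kg·m⁻¹·s⁻².
  So Pa⁻¹ = kg⁻¹·m·s².
  J = N·m (work = force × distance),
      = kg·m²·s⁻².
  Combining: kat·Gy⁻¹·Pa⁻¹·m⁻³·J = (s⁻¹·mol) · (m⁻²·s²) · (kg⁻¹·m·s²) · m⁻³ · (kg·m²·s⁻²) = m⁻²·s·mol.
Left is s⁻¹·mol; right is m⁻²·s·mol — different.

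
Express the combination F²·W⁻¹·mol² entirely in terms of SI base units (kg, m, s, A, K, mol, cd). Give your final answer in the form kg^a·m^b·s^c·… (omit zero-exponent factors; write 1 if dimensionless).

F = C/V (capacitance = charge per voltage),
    = A·s/(kg·m²·s⁻³·A⁻¹) (substituting C and V),
    = kg⁻¹·m⁻²·s⁴·A².
So F² = kg⁻²·m⁻⁴·s⁸·A⁴.
W = J/s (power = energy per time),
    = kg·m²·s⁻³.
So W⁻¹ = kg⁻¹·m⁻²·s³.
Combining: F²·W⁻¹·mol² = (kg⁻²·m⁻⁴·s⁸·A⁴) · (kg⁻¹·m⁻²·s³) · mol² = kg⁻³·m⁻⁶·s¹¹·A⁴·mol².

kg⁻³·m⁻⁶·s¹¹·A⁴·mol²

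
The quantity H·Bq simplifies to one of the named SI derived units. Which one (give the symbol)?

Ω

H = Wb/A (inductance = flux per current),
    = kg·m²·s⁻²·A⁻².
Bq = 1/s = s⁻¹ (activity is decays per second).
Combining: H·Bq = (kg·m²·s⁻²·A⁻²) · s⁻¹ = kg·m²·s⁻³·A⁻².
kg·m²·s⁻³·A⁻² is the base-SI form of the ohm.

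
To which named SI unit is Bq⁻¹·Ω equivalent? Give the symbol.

Bq = 1/s = s⁻¹ (activity is decays per second).
So Bq⁻¹ = s.
Ω = V/A (resistance = voltage per current),
    = kg·m²·s⁻³·A⁻².
Combining: Bq⁻¹·Ω = s · (kg·m²·s⁻³·A⁻²) = kg·m²·s⁻²·A⁻².
kg·m²·s⁻²·A⁻² is the base-SI form of the henry.

H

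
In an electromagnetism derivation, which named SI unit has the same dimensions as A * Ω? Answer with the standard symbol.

Ω = V/A (resistance = voltage per current),
    = kg·m²·s⁻³·A⁻².
Combining: A·Ω = A · (kg·m²·s⁻³·A⁻²) = kg·m²·s⁻³·A⁻¹.
kg·m²·s⁻³·A⁻¹ is the base-SI form of the volt.

V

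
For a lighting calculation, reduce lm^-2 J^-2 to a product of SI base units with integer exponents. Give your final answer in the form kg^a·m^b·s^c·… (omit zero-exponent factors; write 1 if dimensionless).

lm = cd.
So lm⁻² = cd⁻².
J = kg·m²·s⁻².
So J⁻² = kg⁻²·m⁻⁴·s⁴.
Combining: lm⁻²·J⁻² = cd⁻² · (kg⁻²·m⁻⁴·s⁴) = kg⁻²·m⁻⁴·s⁴·cd⁻².

kg⁻²·m⁻⁴·s⁴·cd⁻²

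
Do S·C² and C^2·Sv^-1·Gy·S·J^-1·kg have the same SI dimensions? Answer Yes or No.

Left side:
  S = 1/Ω (conductance is reciprocal resistance),
      = kg⁻¹·m⁻²·s³·A².
  C = A·s = s·A (charge = current × time).
  So C² = s²·A².
  Combining: S·C² = (kg⁻¹·m⁻²·s³·A²) · (s²·A²) = kg⁻¹·m⁻²·s⁵·A⁴.
Right side:
  C = A·s = s·A (charge = current × time).
  So C² = s²·A².
  Sv = J/kg (equivalent dose = energy per mass),
      = m²·s⁻².
  So Sv⁻¹ = m⁻²·s².
  Gy = J/kg (absorbed dose = energy per mass),
      = m²·s⁻².
  S = 1/Ω (conductance is reciprocal resistance),
      = kg⁻¹·m⁻²·s³·A².
  J = N·m (work = force × distance),
      = kg·m²·s⁻².
  So J⁻¹ = kg⁻¹·m⁻²·s².
  Combining: C²·Sv⁻¹·Gy·S·J⁻¹·kg = (s²·A²) · (m⁻²·s²) · (m²·s⁻²) · (kg⁻¹·m⁻²·s³·A²) · (kg⁻¹·m⁻²·s²) · kg = kg⁻¹·m⁻⁴·s⁷·A⁴.
Left is kg⁻¹·m⁻²·s⁵·A⁴; right is kg⁻¹·m⁻⁴·s⁷·A⁴ — different.

No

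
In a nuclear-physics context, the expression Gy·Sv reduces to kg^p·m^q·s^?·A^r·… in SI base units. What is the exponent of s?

Gy = m²·s⁻².
Sv = m²·s⁻².
Combining: Gy·Sv = (m²·s⁻²) · (m²·s⁻²) = m⁴·s⁻⁴.
The exponent of s is -4.

-4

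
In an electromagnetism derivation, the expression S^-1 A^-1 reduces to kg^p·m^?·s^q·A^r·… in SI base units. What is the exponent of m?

S = 1/Ω (conductance is reciprocal resistance),
    = kg⁻¹·m⁻²·s³·A².
So S⁻¹ = kg·m²·s⁻³·A⁻².
Combining: S⁻¹·A⁻¹ = (kg·m²·s⁻³·A⁻²) · A⁻¹ = kg·m²·s⁻³·A⁻³.
The exponent of m is 2.

2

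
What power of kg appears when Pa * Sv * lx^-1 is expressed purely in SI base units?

1

Pa = kg·m⁻¹·s⁻².
Sv = m²·s⁻².
lx = m⁻²·cd.
So lx⁻¹ = m²·cd⁻¹.
Combining: Pa·Sv·lx⁻¹ = (kg·m⁻¹·s⁻²) · (m²·s⁻²) · (m²·cd⁻¹) = kg·m³·s⁻⁴·cd⁻¹.
The exponent of kg is 1.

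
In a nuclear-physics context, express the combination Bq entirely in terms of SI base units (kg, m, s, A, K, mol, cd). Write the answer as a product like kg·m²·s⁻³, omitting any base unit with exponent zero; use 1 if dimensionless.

s⁻¹

Bq = s⁻¹.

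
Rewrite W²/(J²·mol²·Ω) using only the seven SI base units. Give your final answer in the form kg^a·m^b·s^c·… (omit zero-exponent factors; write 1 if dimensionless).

kg⁻¹·m⁻²·s·A²·mol⁻²

J = kg·m²·s⁻².
So J⁻² = kg⁻²·m⁻⁴·s⁴.
W = kg·m²·s⁻³.
So W² = kg²·m⁴·s⁻⁶.
Ω = kg·m²·s⁻³·A⁻².
So Ω⁻¹ = kg⁻¹·m⁻²·s³·A².
Combining: J⁻²·W²·mol⁻²·Ω⁻¹ = (kg⁻²·m⁻⁴·s⁴) · (kg²·m⁴·s⁻⁶) · mol⁻² · (kg⁻¹·m⁻²·s³·A²) = kg⁻¹·m⁻²·s·A²·mol⁻².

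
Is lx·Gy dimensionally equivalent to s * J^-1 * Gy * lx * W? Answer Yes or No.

Yes

Left side:
  lx = m⁻²·cd.
  Gy = m²·s⁻².
  Combining: lx·Gy = (m⁻²·cd) · (m²·s⁻²) = s⁻²·cd.
Right side:
  J = kg·m²·s⁻².
  So J⁻¹ = kg⁻¹·m⁻²·s².
  Gy = m²·s⁻².
  lx = m⁻²·cd.
  W = kg·m²·s⁻³.
  Combining: s·J⁻¹·Gy·lx·W = s · (kg⁻¹·m⁻²·s²) · (m²·s⁻²) · (m⁻²·cd) · (kg·m²·s⁻³) = s⁻²·cd.
Both reduce to s⁻²·cd.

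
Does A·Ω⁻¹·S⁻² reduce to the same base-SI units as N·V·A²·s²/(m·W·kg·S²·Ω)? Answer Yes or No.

Yes

Left side:
  Ω = V/A (resistance = voltage per current),
      = kg·m²·s⁻³·A⁻².
  So Ω⁻¹ = kg⁻¹·m⁻²·s³·A².
  S = 1/Ω (conductance is reciprocal resistance),
      = kg⁻¹·m⁻²·s³·A².
  So S⁻² = kg²·m⁴·s⁻⁶·A⁻⁴.
  Combining: A·Ω⁻¹·S⁻² = A · (kg⁻¹·m⁻²·s³·A²) · (kg²·m⁴·s⁻⁶·A⁻⁴) = kg·m²·s⁻³·A⁻¹.
Right side:
  N = kg·m/s² = kg·m·s⁻² (force = mass × acceleration).
  V = W/A (potential = power per current),
      = kg·m²·s⁻³·A⁻¹.
  W = J/s (power = energy per time),
      = kg·m²·s⁻³.
  So W⁻¹ = kg⁻¹·m⁻²·s³.
  S = 1/Ω (conductance is reciprocal resistance),
      = kg⁻¹·m⁻²·s³·A².
  So S⁻² = kg²·m⁴·s⁻⁶·A⁻⁴.
  Ω = V/A (resistance = voltage per current),
      = kg·m²·s⁻³·A⁻².
  So Ω⁻¹ = kg⁻¹·m⁻²·s³·A².
  Combining: N·V·A²·m⁻¹·W⁻¹·s²·kg⁻¹·S⁻²·Ω⁻¹ = (kg·m·s⁻²) · (kg·m²·s⁻³·A⁻¹) · A² · m⁻¹ · (kg⁻¹·m⁻²·s³) · s² · kg⁻¹ · (kg²·m⁴·s⁻⁶·A⁻⁴) · (kg⁻¹·m⁻²·s³·A²) = kg·m²·s⁻³·A⁻¹.
Both reduce to kg·m²·s⁻³·A⁻¹.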